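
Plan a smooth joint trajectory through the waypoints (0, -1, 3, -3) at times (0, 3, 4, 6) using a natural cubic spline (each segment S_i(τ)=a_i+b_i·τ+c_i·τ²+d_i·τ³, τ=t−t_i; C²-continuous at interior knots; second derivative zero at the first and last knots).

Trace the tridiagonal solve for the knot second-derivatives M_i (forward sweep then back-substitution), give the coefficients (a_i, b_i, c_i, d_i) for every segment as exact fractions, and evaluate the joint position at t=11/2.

  seg 0: a=0 b=-344/141 c=0 d=11/47
  seg 1: a=-1 b=547/141 c=99/47 d=-280/141
  seg 2: a=3 b=301/141 c=-181/47 d=181/282
S(11/2) = -223/752

Δ: Δ0=-1/3, Δ1=4, Δ2=-3
row 1: diag=8, rhs=26; c'=1/8, d'=13/4
row 2: denom=6−1·1/8=47/8; d'=(-42−1·13/4)/(47/8)=-362/47
back: M2=-362/47
back: M1=13/4−1/8·-362/47=198/47
M: M0=0, M1=198/47, M2=-362/47, M3=0
seg 0: a=0, c=M0/2=0, d=(M1−M0)/(6·3)=11/47, b=Δ0−h0·(2M0+M1)/6=-344/141
seg 1: a=-1, c=M1/2=99/47, d=(M2−M1)/(6·1)=-280/141, b=Δ1−h1·(2M1+M2)/6=547/141
seg 2: a=3, c=M2/2=-181/47, d=(M3−M2)/(6·2)=181/282, b=Δ2−h2·(2M2+M3)/6=301/141
t_q=11/2 → seg 2, τ=3/2; S=3+301/141·τ+-181/47·τ²+181/282·τ³=-223/752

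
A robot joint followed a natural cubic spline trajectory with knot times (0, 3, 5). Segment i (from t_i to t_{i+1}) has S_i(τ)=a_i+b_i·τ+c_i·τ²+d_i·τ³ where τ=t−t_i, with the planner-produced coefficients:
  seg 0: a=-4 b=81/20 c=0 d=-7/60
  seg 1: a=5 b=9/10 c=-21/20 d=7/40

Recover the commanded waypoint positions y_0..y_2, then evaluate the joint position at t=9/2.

y_0 = S_0(0) = a_0 = -4
y_1 = S_1(0) = a_1 = 5
y_2 = S_1(2) = 4
t_q=9/2 is in segment 1 (τ=3/2); S_1(τ)=293/64

y_0=-4 y_1=5 y_2=4
S(9/2) = 293/64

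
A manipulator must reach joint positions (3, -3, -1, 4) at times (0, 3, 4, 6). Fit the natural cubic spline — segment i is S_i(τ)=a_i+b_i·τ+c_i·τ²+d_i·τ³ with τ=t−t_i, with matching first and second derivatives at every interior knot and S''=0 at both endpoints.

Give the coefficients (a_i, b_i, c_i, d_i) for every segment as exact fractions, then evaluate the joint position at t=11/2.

  seg 0: a=3 b=-7/2 c=0 d=1/6
  seg 1: a=-3 b=1 c=3/2 d=-1/2
  seg 2: a=-1 b=5/2 c=0 d=0
S(11/2) = 11/4

Δ: Δ0=-2, Δ1=2, Δ2=5/2
row 1: diag=8, rhs=24; c'=1/8, d'=3
row 2: denom=6−1·1/8=47/8; d'=(3−1·3)/(47/8)=0
back: M2=0
back: M1=3−1/8·0=3
M: M0=0, M1=3, M2=0, M3=0
seg 0: a=3, c=M0/2=0, d=(M1−M0)/(6·3)=1/6, b=Δ0−h0·(2M0+M1)/6=-7/2
seg 1: a=-3, c=M1/2=3/2, d=(M2−M1)/(6·1)=-1/2, b=Δ1−h1·(2M1+M2)/6=1
seg 2: a=-1, c=M2/2=0, d=(M3−M2)/(6·2)=0, b=Δ2−h2·(2M2+M3)/6=5/2
t_q=11/2 → seg 2, τ=3/2; S=-1+5/2·τ+0·τ²+0·τ³=11/4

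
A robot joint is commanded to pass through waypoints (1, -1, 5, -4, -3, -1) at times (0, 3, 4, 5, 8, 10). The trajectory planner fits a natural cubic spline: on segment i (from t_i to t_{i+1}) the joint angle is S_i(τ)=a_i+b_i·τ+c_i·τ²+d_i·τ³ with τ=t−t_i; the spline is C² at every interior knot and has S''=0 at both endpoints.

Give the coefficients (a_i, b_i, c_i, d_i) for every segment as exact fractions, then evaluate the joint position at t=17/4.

  seg 0: a=1 b=-10363/2121 c=0 d=2983/6363
  seg 1: a=-1 b=16484/2121 c=2983/707 d=-12707/2121
  seg 2: a=5 b=-3739/2121 c=-9724/707 d=13822/2121
  seg 3: a=-4 b=-20617/2121 c=4098/707 d=-5186/6363
  seg 4: a=-3 b=6473/2121 c=-1088/707 d=544/2121
S(17/4) = 86005/22624

Δ: Δ0=-2/3, Δ1=6, Δ2=-9, Δ3=1/3, Δ4=1
row 1: diag=8, rhs=40; c'=1/8, d'=5
row 2: denom=4−1·1/8=31/8; d'=(-90−1·5)/(31/8)=-760/31
row 3: denom=8−1·8/31=240/31; d'=(56−1·-760/31)/(240/31)=52/5
row 4: denom=10−3·31/80=707/80; d'=(4−3·52/5)/(707/80)=-2176/707
back: M4=-2176/707
back: M3=52/5−31/80·-2176/707=8196/707
back: M2=-760/31−8/31·8196/707=-19448/707
back: M1=5−1/8·-19448/707=5966/707
M: M0=0, M1=5966/707, M2=-19448/707, M3=8196/707, M4=-2176/707, M5=0
seg 0: a=1, c=M0/2=0, d=(M1−M0)/(6·3)=2983/6363, b=Δ0−h0·(2M0+M1)/6=-10363/2121
seg 1: a=-1, c=M1/2=2983/707, d=(M2−M1)/(6·1)=-12707/2121, b=Δ1−h1·(2M1+M2)/6=16484/2121
seg 2: a=5, c=M2/2=-9724/707, d=(M3−M2)/(6·1)=13822/2121, b=Δ2−h2·(2M2+M3)/6=-3739/2121
seg 3: a=-4, c=M3/2=4098/707, d=(M4−M3)/(6·3)=-5186/6363, b=Δ3−h3·(2M3+M4)/6=-20617/2121
seg 4: a=-3, c=M4/2=-1088/707, d=(M5−M4)/(6·2)=544/2121, b=Δ4−h4·(2M4+M5)/6=6473/2121
t_q=17/4 → seg 2, τ=1/4; S=5+-3739/2121·τ+-9724/707·τ²+13822/2121·τ³=86005/22624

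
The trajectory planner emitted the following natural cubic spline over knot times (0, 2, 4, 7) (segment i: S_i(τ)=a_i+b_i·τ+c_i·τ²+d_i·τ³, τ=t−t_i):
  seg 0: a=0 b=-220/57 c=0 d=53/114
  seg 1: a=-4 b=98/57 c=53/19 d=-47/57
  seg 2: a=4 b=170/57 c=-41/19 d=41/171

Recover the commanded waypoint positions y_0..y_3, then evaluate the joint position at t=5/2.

y_0 = S_0(0) = a_0 = 0
y_1 = S_1(0) = a_1 = -4
y_2 = S_2(0) = a_2 = 4
y_3 = S_2(3) = 0
t_q=5/2 is in segment 1 (τ=1/2); S_1(τ)=-387/152

y_0=0 y_1=-4 y_2=4 y_3=0
S(5/2) = -387/152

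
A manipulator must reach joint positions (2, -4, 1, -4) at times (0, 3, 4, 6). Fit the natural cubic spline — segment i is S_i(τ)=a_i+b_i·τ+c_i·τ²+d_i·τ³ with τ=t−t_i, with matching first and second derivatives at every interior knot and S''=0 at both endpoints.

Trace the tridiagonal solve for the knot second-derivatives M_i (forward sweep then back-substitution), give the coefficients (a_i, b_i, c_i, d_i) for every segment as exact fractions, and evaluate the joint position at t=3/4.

Δ: Δ0=-2, Δ1=5, Δ2=-5/2
row 1: diag=8, rhs=42; c'=1/8, d'=21/4
row 2: denom=6−1·1/8=47/8; d'=(-45−1·21/4)/(47/8)=-402/47
back: M2=-402/47
back: M1=21/4−1/8·-402/47=297/47
M: M0=0, M1=297/47, M2=-402/47, M3=0
seg 0: a=2, c=M0/2=0, d=(M1−M0)/(6·3)=33/94, b=Δ0−h0·(2M0+M1)/6=-485/94
seg 1: a=-4, c=M1/2=297/94, d=(M2−M1)/(6·1)=-233/94, b=Δ1−h1·(2M1+M2)/6=203/47
seg 2: a=1, c=M2/2=-201/47, d=(M3−M2)/(6·2)=67/94, b=Δ2−h2·(2M2+M3)/6=301/94
t_q=3/4 → seg 0, τ=3/4; S=2+-485/94·τ+0·τ²+33/94·τ³=-10357/6016

  seg 0: a=2 b=-485/94 c=0 d=33/94
  seg 1: a=-4 b=203/47 c=297/94 d=-233/94
  seg 2: a=1 b=301/94 c=-201/47 d=67/94
S(3/4) = -10357/6016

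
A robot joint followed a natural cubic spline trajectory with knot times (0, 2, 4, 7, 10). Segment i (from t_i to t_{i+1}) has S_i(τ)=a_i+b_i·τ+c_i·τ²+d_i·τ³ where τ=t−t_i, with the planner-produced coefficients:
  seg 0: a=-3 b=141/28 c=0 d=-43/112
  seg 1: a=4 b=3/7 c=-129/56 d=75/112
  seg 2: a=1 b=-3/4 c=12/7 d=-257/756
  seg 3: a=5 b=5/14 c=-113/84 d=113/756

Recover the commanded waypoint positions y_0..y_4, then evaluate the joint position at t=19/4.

y_0 = S_0(0) = a_0 = -3
y_1 = S_1(0) = a_1 = 4
y_2 = S_2(0) = a_2 = 1
y_3 = S_3(0) = a_3 = 5
y_4 = S_3(3) = -2
t_q=19/4 is in segment 2 (τ=3/4); S_2(τ)=2255/1792

y_0=-3 y_1=4 y_2=1 y_3=5 y_4=-2
S(19/4) = 2255/1792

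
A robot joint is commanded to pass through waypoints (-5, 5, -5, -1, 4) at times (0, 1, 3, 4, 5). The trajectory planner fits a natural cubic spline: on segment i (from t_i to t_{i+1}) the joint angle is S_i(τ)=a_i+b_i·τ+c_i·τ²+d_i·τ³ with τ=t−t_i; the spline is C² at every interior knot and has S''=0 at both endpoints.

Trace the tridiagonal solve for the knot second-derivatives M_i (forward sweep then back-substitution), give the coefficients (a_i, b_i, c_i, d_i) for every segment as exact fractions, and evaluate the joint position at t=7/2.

Δ: Δ0=10, Δ1=-5, Δ2=4, Δ3=5
row 1: diag=6, rhs=-90; c'=1/3, d'=-15
row 2: denom=6−2·1/3=16/3; d'=(54−2·-15)/(16/3)=63/4
row 3: denom=4−1·3/16=61/16; d'=(6−1·63/4)/(61/16)=-156/61
back: M3=-156/61
back: M2=63/4−3/16·-156/61=990/61
back: M1=-15−1/3·990/61=-1245/61
M: M0=0, M1=-1245/61, M2=990/61, M3=-156/61, M4=0
seg 0: a=-5, c=M0/2=0, d=(M1−M0)/(6·1)=-415/122, b=Δ0−h0·(2M0+M1)/6=1635/122
seg 1: a=5, c=M1/2=-1245/122, d=(M2−M1)/(6·2)=745/244, b=Δ1−h1·(2M1+M2)/6=195/61
seg 2: a=-5, c=M2/2=495/61, d=(M3−M2)/(6·1)=-191/61, b=Δ2−h2·(2M2+M3)/6=-60/61
seg 3: a=-1, c=M3/2=-78/61, d=(M4−M3)/(6·1)=26/61, b=Δ3−h3·(2M3+M4)/6=357/61
t_q=7/2 → seg 2, τ=1/2; S=-5+-60/61·τ+495/61·τ²+-191/61·τ³=-1881/488

  seg 0: a=-5 b=1635/122 c=0 d=-415/122
  seg 1: a=5 b=195/61 c=-1245/122 d=745/244
  seg 2: a=-5 b=-60/61 c=495/61 d=-191/61
  seg 3: a=-1 b=357/61 c=-78/61 d=26/61
S(7/2) = -1881/488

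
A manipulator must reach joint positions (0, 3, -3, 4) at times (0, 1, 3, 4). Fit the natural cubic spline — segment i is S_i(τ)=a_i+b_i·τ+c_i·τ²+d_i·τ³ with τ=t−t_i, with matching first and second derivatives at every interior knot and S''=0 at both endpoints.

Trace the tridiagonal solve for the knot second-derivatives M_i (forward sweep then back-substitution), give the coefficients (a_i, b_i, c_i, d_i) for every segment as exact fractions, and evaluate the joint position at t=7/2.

Δ: Δ0=3, Δ1=-3, Δ2=7
row 1: diag=6, rhs=-36; c'=1/3, d'=-6
row 2: denom=6−2·1/3=16/3; d'=(60−2·-6)/(16/3)=27/2
back: M2=27/2
back: M1=-6−1/3·27/2=-21/2
M: M0=0, M1=-21/2, M2=27/2, M3=0
seg 0: a=0, c=M0/2=0, d=(M1−M0)/(6·1)=-7/4, b=Δ0−h0·(2M0+M1)/6=19/4
seg 1: a=3, c=M1/2=-21/4, d=(M2−M1)/(6·2)=2, b=Δ1−h1·(2M1+M2)/6=-1/2
seg 2: a=-3, c=M2/2=27/4, d=(M3−M2)/(6·1)=-9/4, b=Δ2−h2·(2M2+M3)/6=5/2
t_q=7/2 → seg 2, τ=1/2; S=-3+5/2·τ+27/4·τ²+-9/4·τ³=-11/32

  seg 0: a=0 b=19/4 c=0 d=-7/4
  seg 1: a=3 b=-1/2 c=-21/4 d=2
  seg 2: a=-3 b=5/2 c=27/4 d=-9/4
S(7/2) = -11/32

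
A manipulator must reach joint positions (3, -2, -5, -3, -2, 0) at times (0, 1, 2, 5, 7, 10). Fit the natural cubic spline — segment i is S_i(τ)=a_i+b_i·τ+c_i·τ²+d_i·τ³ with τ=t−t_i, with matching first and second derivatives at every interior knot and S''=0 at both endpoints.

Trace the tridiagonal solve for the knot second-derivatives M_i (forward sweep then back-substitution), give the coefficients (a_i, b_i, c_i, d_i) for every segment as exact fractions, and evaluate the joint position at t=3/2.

Δ: Δ0=-5, Δ1=-3, Δ2=2/3, Δ3=1/2, Δ4=2/3
row 1: diag=4, rhs=12; c'=1/4, d'=3
row 2: denom=8−1·1/4=31/4; d'=(22−1·3)/(31/4)=76/31
row 3: denom=10−3·12/31=274/31; d'=(-1−3·76/31)/(274/31)=-259/274
row 4: denom=10−2·31/137=1308/137; d'=(1−2·-259/274)/(1308/137)=33/109
back: M4=33/109
back: M3=-259/274−31/137·33/109=-221/218
back: M2=76/31−12/31·-221/218=310/109
back: M1=3−1/4·310/109=499/218
M: M0=0, M1=499/218, M2=310/109, M3=-221/218, M4=33/109, M5=0
seg 0: a=3, c=M0/2=0, d=(M1−M0)/(6·1)=499/1308, b=Δ0−h0·(2M0+M1)/6=-7039/1308
seg 1: a=-2, c=M1/2=499/436, d=(M2−M1)/(6·1)=121/1308, b=Δ1−h1·(2M1+M2)/6=-2771/654
seg 2: a=-5, c=M2/2=155/109, d=(M3−M2)/(6·3)=-841/3924, b=Δ2−h2·(2M2+M3)/6=-2185/1308
seg 3: a=-3, c=M3/2=-221/436, d=(M4−M3)/(6·2)=287/2616, b=Δ3−h3·(2M3+M4)/6=703/654
seg 4: a=-2, c=M4/2=33/218, d=(M5−M4)/(6·3)=-11/654, b=Δ4−h4·(2M4+M5)/6=119/327
t_q=3/2 → seg 1, τ=1/2; S=-2+-2771/654·τ+499/436·τ²+121/1308·τ³=-13327/3488

  seg 0: a=3 b=-7039/1308 c=0 d=499/1308
  seg 1: a=-2 b=-2771/654 c=499/436 d=121/1308
  seg 2: a=-5 b=-2185/1308 c=155/109 d=-841/3924
  seg 3: a=-3 b=703/654 c=-221/436 d=287/2616
  seg 4: a=-2 b=119/327 c=33/218 d=-11/654
S(3/2) = -13327/3488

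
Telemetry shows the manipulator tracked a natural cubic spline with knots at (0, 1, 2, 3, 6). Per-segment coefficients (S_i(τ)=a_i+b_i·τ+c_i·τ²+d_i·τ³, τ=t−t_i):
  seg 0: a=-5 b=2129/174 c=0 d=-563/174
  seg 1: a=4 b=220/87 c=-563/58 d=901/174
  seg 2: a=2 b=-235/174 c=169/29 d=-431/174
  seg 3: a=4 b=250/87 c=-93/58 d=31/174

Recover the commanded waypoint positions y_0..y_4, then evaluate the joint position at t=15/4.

y_0 = S_0(0) = a_0 = -5
y_1 = S_1(0) = a_1 = 4
y_2 = S_2(0) = a_2 = 2
y_3 = S_3(0) = a_3 = 4
y_4 = S_3(3) = 3
t_q=15/4 is in segment 3 (τ=3/4); S_3(τ)=19779/3712

y_0=-5 y_1=4 y_2=2 y_3=4 y_4=3
S(15/4) = 19779/3712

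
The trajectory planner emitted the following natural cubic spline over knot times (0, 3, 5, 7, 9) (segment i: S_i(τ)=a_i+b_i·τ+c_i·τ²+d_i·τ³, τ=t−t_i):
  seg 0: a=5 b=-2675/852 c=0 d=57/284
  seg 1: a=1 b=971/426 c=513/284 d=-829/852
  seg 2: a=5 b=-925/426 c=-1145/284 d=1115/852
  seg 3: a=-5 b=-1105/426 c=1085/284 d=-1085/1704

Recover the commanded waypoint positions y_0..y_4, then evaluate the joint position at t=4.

y_0=5 y_1=1 y_2=5 y_3=-5 y_4=0
S(4) = 292/71

y_0 = S_0(0) = a_0 = 5
y_1 = S_1(0) = a_1 = 1
y_2 = S_2(0) = a_2 = 5
y_3 = S_3(0) = a_3 = -5
y_4 = S_3(2) = 0
t_q=4 is in segment 1 (τ=1); S_1(τ)=292/71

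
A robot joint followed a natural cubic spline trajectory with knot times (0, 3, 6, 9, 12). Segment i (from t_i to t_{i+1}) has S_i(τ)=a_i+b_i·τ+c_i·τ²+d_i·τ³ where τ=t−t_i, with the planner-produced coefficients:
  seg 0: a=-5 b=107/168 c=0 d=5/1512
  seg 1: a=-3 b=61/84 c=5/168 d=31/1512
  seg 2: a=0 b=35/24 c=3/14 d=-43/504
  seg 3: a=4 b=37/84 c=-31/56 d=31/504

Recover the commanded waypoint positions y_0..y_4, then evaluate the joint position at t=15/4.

y_0=-5 y_1=-3 y_2=0 y_3=4 y_4=2
S(15/4) = -8709/3584

y_0 = S_0(0) = a_0 = -5
y_1 = S_1(0) = a_1 = -3
y_2 = S_2(0) = a_2 = 0
y_3 = S_3(0) = a_3 = 4
y_4 = S_3(3) = 2
t_q=15/4 is in segment 1 (τ=3/4); S_1(τ)=-8709/3584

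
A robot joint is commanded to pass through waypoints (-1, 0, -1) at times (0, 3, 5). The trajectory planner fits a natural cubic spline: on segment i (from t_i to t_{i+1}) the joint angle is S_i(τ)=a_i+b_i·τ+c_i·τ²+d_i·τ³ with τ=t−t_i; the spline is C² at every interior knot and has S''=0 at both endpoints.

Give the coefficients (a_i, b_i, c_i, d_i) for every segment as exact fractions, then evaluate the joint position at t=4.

Δ: Δ0=1/3, Δ1=-1/2
row 1: diag=10, rhs=-5; c'=1/5, d'=-1/2
back: M1=-1/2
M: M0=0, M1=-1/2, M2=0
seg 0: a=-1, c=M0/2=0, d=(M1−M0)/(6·3)=-1/36, b=Δ0−h0·(2M0+M1)/6=7/12
seg 1: a=0, c=M1/2=-1/4, d=(M2−M1)/(6·2)=1/24, b=Δ1−h1·(2M1+M2)/6=-1/6
t_q=4 → seg 1, τ=1; S=0+-1/6·τ+-1/4·τ²+1/24·τ³=-3/8

  seg 0: a=-1 b=7/12 c=0 d=-1/36
  seg 1: a=0 b=-1/6 c=-1/4 d=1/24
S(4) = -3/8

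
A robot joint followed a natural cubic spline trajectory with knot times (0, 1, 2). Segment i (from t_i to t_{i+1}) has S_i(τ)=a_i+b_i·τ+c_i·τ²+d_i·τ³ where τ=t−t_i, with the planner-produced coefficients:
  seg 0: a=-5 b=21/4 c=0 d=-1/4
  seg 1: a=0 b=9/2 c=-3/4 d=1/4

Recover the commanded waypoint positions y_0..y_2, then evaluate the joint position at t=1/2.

y_0=-5 y_1=0 y_2=4
S(1/2) = -77/32

y_0 = S_0(0) = a_0 = -5
y_1 = S_1(0) = a_1 = 0
y_2 = S_1(1) = 4
t_q=1/2 is in segment 0 (τ=1/2); S_0(τ)=-77/32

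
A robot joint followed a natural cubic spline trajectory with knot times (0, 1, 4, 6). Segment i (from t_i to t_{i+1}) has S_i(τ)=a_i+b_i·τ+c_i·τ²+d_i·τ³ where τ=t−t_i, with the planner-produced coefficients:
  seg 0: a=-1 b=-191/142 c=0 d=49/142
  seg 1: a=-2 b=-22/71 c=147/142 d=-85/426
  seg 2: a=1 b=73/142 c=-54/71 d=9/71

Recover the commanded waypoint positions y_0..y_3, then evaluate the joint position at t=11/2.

y_0 = S_0(0) = a_0 = -1
y_1 = S_1(0) = a_1 = -2
y_2 = S_2(0) = a_2 = 1
y_3 = S_2(2) = 0
t_q=11/2 is in segment 2 (τ=3/2); S_2(τ)=277/568

y_0=-1 y_1=-2 y_2=1 y_3=0
S(11/2) = 277/568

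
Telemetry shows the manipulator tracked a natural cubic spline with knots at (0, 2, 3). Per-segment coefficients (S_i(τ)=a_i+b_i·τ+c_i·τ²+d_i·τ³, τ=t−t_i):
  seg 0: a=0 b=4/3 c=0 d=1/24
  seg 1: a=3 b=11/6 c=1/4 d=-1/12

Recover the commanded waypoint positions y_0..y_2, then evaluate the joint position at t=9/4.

y_0 = S_0(0) = a_0 = 0
y_1 = S_1(0) = a_1 = 3
y_2 = S_1(1) = 5
t_q=9/4 is in segment 1 (τ=1/4); S_1(τ)=889/256

y_0=0 y_1=3 y_2=5
S(9/4) = 889/256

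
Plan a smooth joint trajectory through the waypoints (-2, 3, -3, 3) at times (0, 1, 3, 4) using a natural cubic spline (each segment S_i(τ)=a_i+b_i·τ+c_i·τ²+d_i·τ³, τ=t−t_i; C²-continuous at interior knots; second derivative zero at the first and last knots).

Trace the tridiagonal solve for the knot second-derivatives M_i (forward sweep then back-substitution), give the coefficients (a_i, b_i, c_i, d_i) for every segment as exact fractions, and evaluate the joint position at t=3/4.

  seg 0: a=-2 b=113/16 c=0 d=-33/16
  seg 1: a=3 b=7/8 c=-99/16 d=17/8
  seg 2: a=-3 b=13/8 c=105/16 d=-35/16
S(3/4) = 2485/1024

Δ: Δ0=5, Δ1=-3, Δ2=6
row 1: diag=6, rhs=-48; c'=1/3, d'=-8
row 2: denom=6−2·1/3=16/3; d'=(54−2·-8)/(16/3)=105/8
back: M2=105/8
back: M1=-8−1/3·105/8=-99/8
M: M0=0, M1=-99/8, M2=105/8, M3=0
seg 0: a=-2, c=M0/2=0, d=(M1−M0)/(6·1)=-33/16, b=Δ0−h0·(2M0+M1)/6=113/16
seg 1: a=3, c=M1/2=-99/16, d=(M2−M1)/(6·2)=17/8, b=Δ1−h1·(2M1+M2)/6=7/8
seg 2: a=-3, c=M2/2=105/16, d=(M3−M2)/(6·1)=-35/16, b=Δ2−h2·(2M2+M3)/6=13/8
t_q=3/4 → seg 0, τ=3/4; S=-2+113/16·τ+0·τ²+-33/16·τ³=2485/1024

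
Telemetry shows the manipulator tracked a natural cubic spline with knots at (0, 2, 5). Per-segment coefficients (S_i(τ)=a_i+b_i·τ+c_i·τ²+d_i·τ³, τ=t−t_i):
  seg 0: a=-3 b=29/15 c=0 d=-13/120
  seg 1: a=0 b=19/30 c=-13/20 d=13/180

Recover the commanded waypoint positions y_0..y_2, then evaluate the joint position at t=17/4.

y_0 = S_0(0) = a_0 = -3
y_1 = S_1(0) = a_1 = 0
y_2 = S_1(3) = -2
t_q=17/4 is in segment 1 (τ=9/4); S_1(τ)=-267/256

y_0=-3 y_1=0 y_2=-2
S(17/4) = -267/256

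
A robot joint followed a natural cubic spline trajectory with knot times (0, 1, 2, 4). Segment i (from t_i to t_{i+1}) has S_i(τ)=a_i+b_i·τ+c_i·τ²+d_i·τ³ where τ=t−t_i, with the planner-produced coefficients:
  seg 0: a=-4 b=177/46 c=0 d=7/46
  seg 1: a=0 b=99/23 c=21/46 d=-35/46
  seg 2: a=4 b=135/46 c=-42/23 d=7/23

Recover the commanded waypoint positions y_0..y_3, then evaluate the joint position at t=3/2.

y_0=-4 y_1=0 y_2=4 y_3=5
S(3/2) = 799/368

y_0 = S_0(0) = a_0 = -4
y_1 = S_1(0) = a_1 = 0
y_2 = S_2(0) = a_2 = 4
y_3 = S_2(2) = 5
t_q=3/2 is in segment 1 (τ=1/2); S_1(τ)=799/368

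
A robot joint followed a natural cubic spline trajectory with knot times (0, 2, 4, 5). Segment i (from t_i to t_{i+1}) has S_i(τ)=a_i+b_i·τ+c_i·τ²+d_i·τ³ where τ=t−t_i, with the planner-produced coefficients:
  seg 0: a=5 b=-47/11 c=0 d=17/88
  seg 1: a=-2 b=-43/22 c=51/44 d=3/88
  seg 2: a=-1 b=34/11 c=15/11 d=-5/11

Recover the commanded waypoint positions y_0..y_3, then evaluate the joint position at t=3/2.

y_0 = S_0(0) = a_0 = 5
y_1 = S_1(0) = a_1 = -2
y_2 = S_2(0) = a_2 = -1
y_3 = S_2(1) = 3
t_q=3/2 is in segment 0 (τ=3/2); S_0(τ)=-533/704

y_0=5 y_1=-2 y_2=-1 y_3=3
S(3/2) = -533/704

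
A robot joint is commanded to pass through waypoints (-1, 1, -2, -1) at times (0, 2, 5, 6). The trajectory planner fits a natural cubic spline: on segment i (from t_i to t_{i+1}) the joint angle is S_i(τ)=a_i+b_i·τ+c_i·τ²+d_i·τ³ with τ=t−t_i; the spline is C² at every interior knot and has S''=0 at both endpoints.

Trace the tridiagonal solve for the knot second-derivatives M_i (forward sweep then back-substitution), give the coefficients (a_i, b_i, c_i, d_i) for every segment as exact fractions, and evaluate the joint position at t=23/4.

Δ: Δ0=1, Δ1=-1, Δ2=1
row 1: diag=10, rhs=-12; c'=3/10, d'=-6/5
row 2: denom=8−3·3/10=71/10; d'=(12−3·-6/5)/(71/10)=156/71
back: M2=156/71
back: M1=-6/5−3/10·156/71=-132/71
M: M0=0, M1=-132/71, M2=156/71, M3=0
seg 0: a=-1, c=M0/2=0, d=(M1−M0)/(6·2)=-11/71, b=Δ0−h0·(2M0+M1)/6=115/71
seg 1: a=1, c=M1/2=-66/71, d=(M2−M1)/(6·3)=16/71, b=Δ1−h1·(2M1+M2)/6=-17/71
seg 2: a=-2, c=M2/2=78/71, d=(M3−M2)/(6·1)=-26/71, b=Δ2−h2·(2M2+M3)/6=19/71
t_q=23/4 → seg 2, τ=3/4; S=-2+19/71·τ+78/71·τ²+-26/71·τ³=-3035/2272

  seg 0: a=-1 b=115/71 c=0 d=-11/71
  seg 1: a=1 b=-17/71 c=-66/71 d=16/71
  seg 2: a=-2 b=19/71 c=78/71 d=-26/71
S(23/4) = -3035/2272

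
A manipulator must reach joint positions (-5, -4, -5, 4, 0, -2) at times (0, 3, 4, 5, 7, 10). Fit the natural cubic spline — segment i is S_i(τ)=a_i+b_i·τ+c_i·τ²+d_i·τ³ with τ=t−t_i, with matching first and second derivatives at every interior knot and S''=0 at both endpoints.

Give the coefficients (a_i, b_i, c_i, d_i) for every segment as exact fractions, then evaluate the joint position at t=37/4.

Δ: Δ0=1/3, Δ1=-1, Δ2=9, Δ3=-2, Δ4=-2/3
row 1: diag=8, rhs=-8; c'=1/8, d'=-1
row 2: denom=4−1·1/8=31/8; d'=(60−1·-1)/(31/8)=488/31
row 3: denom=6−1·8/31=178/31; d'=(-66−1·488/31)/(178/31)=-1267/89
row 4: denom=10−2·31/89=828/89; d'=(8−2·-1267/89)/(828/89)=541/138
back: M4=541/138
back: M3=-1267/89−31/89·541/138=-2153/138
back: M2=488/31−8/31·-2153/138=1364/69
back: M1=-1−1/8·1364/69=-479/138
M: M0=0, M1=-479/138, M2=1364/69, M3=-2153/138, M4=541/138, M5=0
seg 0: a=-5, c=M0/2=0, d=(M1−M0)/(6·3)=-479/2484, b=Δ0−h0·(2M0+M1)/6=571/276
seg 1: a=-4, c=M1/2=-479/276, d=(M2−M1)/(6·1)=1069/276, b=Δ1−h1·(2M1+M2)/6=-433/138
seg 2: a=-5, c=M2/2=682/69, d=(M3−M2)/(6·1)=-1627/276, b=Δ2−h2·(2M2+M3)/6=461/92
seg 3: a=4, c=M3/2=-2153/276, d=(M4−M3)/(6·2)=449/276, b=Δ3−h3·(2M3+M4)/6=979/138
seg 4: a=0, c=M4/2=541/276, d=(M5−M4)/(6·3)=-541/2484, b=Δ4−h4·(2M4+M5)/6=-211/46
t_q=37/4 → seg 4, τ=9/4; S=0+-211/46·τ+541/276·τ²+-541/2484·τ³=-16947/5888

  seg 0: a=-5 b=571/276 c=0 d=-479/2484
  seg 1: a=-4 b=-433/138 c=-479/276 d=1069/276
  seg 2: a=-5 b=461/92 c=682/69 d=-1627/276
  seg 3: a=4 b=979/138 c=-2153/276 d=449/276
  seg 4: a=0 b=-211/46 c=541/276 d=-541/2484
S(37/4) = -16947/5888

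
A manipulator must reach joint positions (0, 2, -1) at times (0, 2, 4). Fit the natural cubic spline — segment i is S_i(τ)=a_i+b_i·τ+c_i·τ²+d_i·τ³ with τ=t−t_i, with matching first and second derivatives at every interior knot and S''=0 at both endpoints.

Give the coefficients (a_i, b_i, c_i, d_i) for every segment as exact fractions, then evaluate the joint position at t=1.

Δ: Δ0=1, Δ1=-3/2
row 1: diag=8, rhs=-15; c'=1/4, d'=-15/8
back: M1=-15/8
M: M0=0, M1=-15/8, M2=0
seg 0: a=0, c=M0/2=0, d=(M1−M0)/(6·2)=-5/32, b=Δ0−h0·(2M0+M1)/6=13/8
seg 1: a=2, c=M1/2=-15/16, d=(M2−M1)/(6·2)=5/32, b=Δ1−h1·(2M1+M2)/6=-1/4
t_q=1 → seg 0, τ=1; S=0+13/8·τ+0·τ²+-5/32·τ³=47/32

  seg 0: a=0 b=13/8 c=0 d=-5/32
  seg 1: a=2 b=-1/4 c=-15/16 d=5/32
S(1) = 47/32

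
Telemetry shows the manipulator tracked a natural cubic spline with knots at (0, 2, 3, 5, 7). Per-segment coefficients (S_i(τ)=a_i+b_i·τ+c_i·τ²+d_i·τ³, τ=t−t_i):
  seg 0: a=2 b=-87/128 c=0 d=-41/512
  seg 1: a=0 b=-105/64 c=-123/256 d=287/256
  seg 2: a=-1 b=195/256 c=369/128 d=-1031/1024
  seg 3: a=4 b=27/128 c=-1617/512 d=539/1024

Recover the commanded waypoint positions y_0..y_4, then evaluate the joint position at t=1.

y_0=2 y_1=0 y_2=-1 y_3=4 y_4=-4
S(1) = 635/512

y_0 = S_0(0) = a_0 = 2
y_1 = S_1(0) = a_1 = 0
y_2 = S_2(0) = a_2 = -1
y_3 = S_3(0) = a_3 = 4
y_4 = S_3(2) = -4
t_q=1 is in segment 0 (τ=1); S_0(τ)=635/512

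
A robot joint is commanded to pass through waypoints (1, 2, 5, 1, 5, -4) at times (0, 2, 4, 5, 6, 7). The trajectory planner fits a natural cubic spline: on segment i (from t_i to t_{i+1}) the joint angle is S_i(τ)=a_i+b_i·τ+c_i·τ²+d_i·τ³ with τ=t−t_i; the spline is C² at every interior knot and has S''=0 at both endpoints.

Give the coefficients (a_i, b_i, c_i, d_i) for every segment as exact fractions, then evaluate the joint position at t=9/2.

Δ: Δ0=1/2, Δ1=3/2, Δ2=-4, Δ3=4, Δ4=-9
row 1: diag=8, rhs=6; c'=1/4, d'=3/4
row 2: denom=6−2·1/4=11/2; d'=(-33−2·3/4)/(11/2)=-69/11
row 3: denom=4−1·2/11=42/11; d'=(48−1·-69/11)/(42/11)=199/14
row 4: denom=4−1·11/42=157/42; d'=(-78−1·199/14)/(157/42)=-3873/157
back: M4=-3873/157
back: M3=199/14−11/42·-3873/157=3246/157
back: M2=-69/11−2/11·3246/157=-1575/157
back: M1=3/4−1/4·-1575/157=1023/314
M: M0=0, M1=1023/314, M2=-1575/157, M3=3246/157, M4=-3873/157, M5=0
seg 0: a=1, c=M0/2=0, d=(M1−M0)/(6·2)=341/1256, b=Δ0−h0·(2M0+M1)/6=-92/157
seg 1: a=2, c=M1/2=1023/628, d=(M2−M1)/(6·2)=-1391/1256, b=Δ1−h1·(2M1+M2)/6=839/314
seg 2: a=5, c=M2/2=-1575/314, d=(M3−M2)/(6·1)=1607/314, b=Δ2−h2·(2M2+M3)/6=-644/157
seg 3: a=1, c=M3/2=1623/157, d=(M4−M3)/(6·1)=-2373/314, b=Δ3−h3·(2M3+M4)/6=383/314
seg 4: a=5, c=M4/2=-3873/314, d=(M5−M4)/(6·1)=1291/314, b=Δ4−h4·(2M4+M5)/6=-122/157
t_q=9/2 → seg 2, τ=1/2; S=5+-644/157·τ+-1575/314·τ²+1607/314·τ³=5865/2512

  seg 0: a=1 b=-92/157 c=0 d=341/1256
  seg 1: a=2 b=839/314 c=1023/628 d=-1391/1256
  seg 2: a=5 b=-644/157 c=-1575/314 d=1607/314
  seg 3: a=1 b=383/314 c=1623/157 d=-2373/314
  seg 4: a=5 b=-122/157 c=-3873/314 d=1291/314
S(9/2) = 5865/2512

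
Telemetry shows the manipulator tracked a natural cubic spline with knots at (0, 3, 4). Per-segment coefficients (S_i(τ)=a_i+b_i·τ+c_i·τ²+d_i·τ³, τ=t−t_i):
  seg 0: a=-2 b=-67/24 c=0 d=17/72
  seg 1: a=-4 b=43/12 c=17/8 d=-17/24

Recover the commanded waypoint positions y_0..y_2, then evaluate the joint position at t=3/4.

y_0 = S_0(0) = a_0 = -2
y_1 = S_1(0) = a_1 = -4
y_2 = S_1(1) = 1
t_q=3/4 is in segment 0 (τ=3/4); S_0(τ)=-2045/512

y_0=-2 y_1=-4 y_2=1
S(3/4) = -2045/512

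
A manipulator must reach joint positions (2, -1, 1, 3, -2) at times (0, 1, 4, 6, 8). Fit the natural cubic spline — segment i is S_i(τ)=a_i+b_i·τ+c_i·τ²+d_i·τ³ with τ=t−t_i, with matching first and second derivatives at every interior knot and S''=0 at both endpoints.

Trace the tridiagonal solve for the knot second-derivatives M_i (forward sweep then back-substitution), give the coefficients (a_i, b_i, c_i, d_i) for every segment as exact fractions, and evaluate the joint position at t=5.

  seg 0: a=2 b=-5573/1608 c=0 d=749/1608
  seg 1: a=-1 b=-1663/804 c=749/536 d=-781/4824
  seg 2: a=1 b=3127/1608 c=-4/67 d=-1327/6432
  seg 3: a=3 b=-619/804 c=-1391/1072 d=1391/6432
S(5) = 5743/2144

Δ: Δ0=-3, Δ1=2/3, Δ2=1, Δ3=-5/2
row 1: diag=8, rhs=22; c'=3/8, d'=11/4
row 2: denom=10−3·3/8=71/8; d'=(2−3·11/4)/(71/8)=-50/71
row 3: denom=8−2·16/71=536/71; d'=(-21−2·-50/71)/(536/71)=-1391/536
back: M3=-1391/536
back: M2=-50/71−16/71·-1391/536=-8/67
back: M1=11/4−3/8·-8/67=749/268
M: M0=0, M1=749/268, M2=-8/67, M3=-1391/536, M4=0
seg 0: a=2, c=M0/2=0, d=(M1−M0)/(6·1)=749/1608, b=Δ0−h0·(2M0+M1)/6=-5573/1608
seg 1: a=-1, c=M1/2=749/536, d=(M2−M1)/(6·3)=-781/4824, b=Δ1−h1·(2M1+M2)/6=-1663/804
seg 2: a=1, c=M2/2=-4/67, d=(M3−M2)/(6·2)=-1327/6432, b=Δ2−h2·(2M2+M3)/6=3127/1608
seg 3: a=3, c=M3/2=-1391/1072, d=(M4−M3)/(6·2)=1391/6432, b=Δ3−h3·(2M3+M4)/6=-619/804
t_q=5 → seg 2, τ=1; S=1+3127/1608·τ+-4/67·τ²+-1327/6432·τ³=5743/2144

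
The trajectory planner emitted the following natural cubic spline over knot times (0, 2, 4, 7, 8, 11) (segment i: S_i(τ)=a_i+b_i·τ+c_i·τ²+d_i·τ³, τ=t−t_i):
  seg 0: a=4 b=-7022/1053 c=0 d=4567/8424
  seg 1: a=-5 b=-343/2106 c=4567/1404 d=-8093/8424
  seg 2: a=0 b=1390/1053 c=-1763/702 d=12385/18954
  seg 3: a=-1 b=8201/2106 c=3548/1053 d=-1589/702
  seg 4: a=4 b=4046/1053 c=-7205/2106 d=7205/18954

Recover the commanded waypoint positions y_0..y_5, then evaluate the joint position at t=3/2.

y_0=4 y_1=-5 y_2=0 y_3=-1 y_4=4 y_5=-5
S(3/2) = -93745/22464

y_0 = S_0(0) = a_0 = 4
y_1 = S_1(0) = a_1 = -5
y_2 = S_2(0) = a_2 = 0
y_3 = S_3(0) = a_3 = -1
y_4 = S_4(0) = a_4 = 4
y_5 = S_4(3) = -5
t_q=3/2 is in segment 0 (τ=3/2); S_0(τ)=-93745/22464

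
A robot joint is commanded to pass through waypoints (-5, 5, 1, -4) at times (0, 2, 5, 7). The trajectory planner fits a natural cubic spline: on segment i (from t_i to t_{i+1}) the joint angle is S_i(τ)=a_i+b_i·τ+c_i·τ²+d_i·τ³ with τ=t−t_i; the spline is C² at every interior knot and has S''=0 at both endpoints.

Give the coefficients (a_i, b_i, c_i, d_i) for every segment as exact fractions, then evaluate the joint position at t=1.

  seg 0: a=-5 b=1724/273 c=0 d=-359/1092
  seg 1: a=5 b=647/273 c=-359/182 d=31/126
  seg 2: a=1 b=-1541/546 c=22/91 d=-11/273
S(1) = 359/364

Δ: Δ0=5, Δ1=-4/3, Δ2=-5/2
row 1: diag=10, rhs=-38; c'=3/10, d'=-19/5
row 2: denom=10−3·3/10=91/10; d'=(-7−3·-19/5)/(91/10)=44/91
back: M2=44/91
back: M1=-19/5−3/10·44/91=-359/91
M: M0=0, M1=-359/91, M2=44/91, M3=0
seg 0: a=-5, c=M0/2=0, d=(M1−M0)/(6·2)=-359/1092, b=Δ0−h0·(2M0+M1)/6=1724/273
seg 1: a=5, c=M1/2=-359/182, d=(M2−M1)/(6·3)=31/126, b=Δ1−h1·(2M1+M2)/6=647/273
seg 2: a=1, c=M2/2=22/91, d=(M3−M2)/(6·2)=-11/273, b=Δ2−h2·(2M2+M3)/6=-1541/546
t_q=1 → seg 0, τ=1; S=-5+1724/273·τ+0·τ²+-359/1092·τ³=359/364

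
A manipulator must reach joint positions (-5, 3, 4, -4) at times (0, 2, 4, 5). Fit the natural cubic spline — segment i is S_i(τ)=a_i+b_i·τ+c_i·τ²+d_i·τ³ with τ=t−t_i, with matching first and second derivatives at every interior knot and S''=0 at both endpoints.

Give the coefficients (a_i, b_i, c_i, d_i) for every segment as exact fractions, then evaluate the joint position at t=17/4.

Δ: Δ0=4, Δ1=1/2, Δ2=-8
row 1: diag=8, rhs=-21; c'=1/4, d'=-21/8
row 2: denom=6−2·1/4=11/2; d'=(-51−2·-21/8)/(11/2)=-183/22
back: M2=-183/22
back: M1=-21/8−1/4·-183/22=-6/11
M: M0=0, M1=-6/11, M2=-183/22, M3=0
seg 0: a=-5, c=M0/2=0, d=(M1−M0)/(6·2)=-1/22, b=Δ0−h0·(2M0+M1)/6=46/11
seg 1: a=3, c=M1/2=-3/11, d=(M2−M1)/(6·2)=-57/88, b=Δ1−h1·(2M1+M2)/6=40/11
seg 2: a=4, c=M2/2=-183/44, d=(M3−M2)/(6·1)=61/44, b=Δ2−h2·(2M2+M3)/6=-115/22
t_q=17/4 → seg 2, τ=1/4; S=4+-115/22·τ+-183/44·τ²+61/44·τ³=6913/2816

  seg 0: a=-5 b=46/11 c=0 d=-1/22
  seg 1: a=3 b=40/11 c=-3/11 d=-57/88
  seg 2: a=4 b=-115/22 c=-183/44 d=61/44
S(17/4) = 6913/2816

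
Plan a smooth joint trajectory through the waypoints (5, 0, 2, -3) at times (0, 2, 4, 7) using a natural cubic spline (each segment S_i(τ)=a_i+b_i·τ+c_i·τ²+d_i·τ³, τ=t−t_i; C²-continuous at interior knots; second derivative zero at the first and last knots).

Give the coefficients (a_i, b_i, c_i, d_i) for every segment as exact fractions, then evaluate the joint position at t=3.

Δ: Δ0=-5/2, Δ1=1, Δ2=-5/3
row 1: diag=8, rhs=21; c'=1/4, d'=21/8
row 2: denom=10−2·1/4=19/2; d'=(-16−2·21/8)/(19/2)=-85/38
back: M2=-85/38
back: M1=21/8−1/4·-85/38=121/38
M: M0=0, M1=121/38, M2=-85/38, M3=0
seg 0: a=5, c=M0/2=0, d=(M1−M0)/(6·2)=121/456, b=Δ0−h0·(2M0+M1)/6=-203/57
seg 1: a=0, c=M1/2=121/76, d=(M2−M1)/(6·2)=-103/228, b=Δ1−h1·(2M1+M2)/6=-43/114
seg 2: a=2, c=M2/2=-85/76, d=(M3−M2)/(6·3)=85/684, b=Δ2−h2·(2M2+M3)/6=65/114
t_q=3 → seg 1, τ=1; S=0+-43/114·τ+121/76·τ²+-103/228·τ³=29/38

  seg 0: a=5 b=-203/57 c=0 d=121/456
  seg 1: a=0 b=-43/114 c=121/76 d=-103/228
  seg 2: a=2 b=65/114 c=-85/76 d=85/684
S(3) = 29/38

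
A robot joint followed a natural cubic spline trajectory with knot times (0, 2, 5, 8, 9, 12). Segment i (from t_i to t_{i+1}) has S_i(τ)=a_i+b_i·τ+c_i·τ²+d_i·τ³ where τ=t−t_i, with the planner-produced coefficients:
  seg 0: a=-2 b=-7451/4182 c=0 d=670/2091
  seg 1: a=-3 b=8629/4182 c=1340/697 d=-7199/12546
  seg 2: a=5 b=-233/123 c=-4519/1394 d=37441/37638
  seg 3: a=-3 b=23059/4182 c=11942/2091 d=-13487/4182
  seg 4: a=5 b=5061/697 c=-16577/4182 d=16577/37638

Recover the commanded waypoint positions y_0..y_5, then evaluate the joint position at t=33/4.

y_0 = S_0(0) = a_0 = -2
y_1 = S_1(0) = a_1 = -3
y_2 = S_2(0) = a_2 = 5
y_3 = S_3(0) = a_3 = -3
y_4 = S_4(0) = a_4 = 5
y_5 = S_4(3) = 3
t_q=33/4 is in segment 3 (τ=1/4); S_3(τ)=-6901/5248

y_0=-2 y_1=-3 y_2=5 y_3=-3 y_4=5 y_5=3
S(33/4) = -6901/5248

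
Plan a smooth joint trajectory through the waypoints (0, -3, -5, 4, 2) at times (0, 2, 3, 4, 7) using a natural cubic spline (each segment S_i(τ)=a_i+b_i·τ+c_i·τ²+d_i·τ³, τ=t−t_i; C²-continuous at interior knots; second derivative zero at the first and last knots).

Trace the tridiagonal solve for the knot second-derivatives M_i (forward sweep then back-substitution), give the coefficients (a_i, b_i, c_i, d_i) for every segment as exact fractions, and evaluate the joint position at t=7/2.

Δ: Δ0=-3/2, Δ1=-2, Δ2=9, Δ3=-2/3
row 1: diag=6, rhs=-3; c'=1/6, d'=-1/2
row 2: denom=4−1·1/6=23/6; d'=(66−1·-1/2)/(23/6)=399/23
row 3: denom=8−1·6/23=178/23; d'=(-58−1·399/23)/(178/23)=-1733/178
back: M3=-1733/178
back: M2=399/23−6/23·-1733/178=1770/89
back: M1=-1/2−1/6·1770/89=-679/178
M: M0=0, M1=-679/178, M2=1770/89, M3=-1733/178, M4=0
seg 0: a=0, c=M0/2=0, d=(M1−M0)/(6·2)=-679/2136, b=Δ0−h0·(2M0+M1)/6=-61/267
seg 1: a=-3, c=M1/2=-679/356, d=(M2−M1)/(6·1)=4219/1068, b=Δ1−h1·(2M1+M2)/6=-2159/534
seg 2: a=-5, c=M2/2=885/89, d=(M3−M2)/(6·1)=-5273/1068, b=Δ2−h2·(2M2+M3)/6=4265/1068
seg 3: a=4, c=M3/2=-1733/356, d=(M4−M3)/(6·3)=1733/3204, b=Δ3−h3·(2M3+M4)/6=4843/534
t_q=7/2 → seg 2, τ=1/2; S=-5+4265/1068·τ+885/89·τ²+-5273/1068·τ³=-3231/2848

  seg 0: a=0 b=-61/267 c=0 d=-679/2136
  seg 1: a=-3 b=-2159/534 c=-679/356 d=4219/1068
  seg 2: a=-5 b=4265/1068 c=885/89 d=-5273/1068
  seg 3: a=4 b=4843/534 c=-1733/356 d=1733/3204
S(7/2) = -3231/2848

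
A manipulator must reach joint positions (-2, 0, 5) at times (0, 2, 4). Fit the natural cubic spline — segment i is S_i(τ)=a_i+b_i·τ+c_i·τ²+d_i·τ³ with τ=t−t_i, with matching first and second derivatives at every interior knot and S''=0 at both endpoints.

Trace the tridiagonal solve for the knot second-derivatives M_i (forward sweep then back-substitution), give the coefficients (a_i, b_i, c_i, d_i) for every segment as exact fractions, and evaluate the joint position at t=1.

  seg 0: a=-2 b=5/8 c=0 d=3/32
  seg 1: a=0 b=7/4 c=9/16 d=-3/32
S(1) = -41/32

Δ: Δ0=1, Δ1=5/2
row 1: diag=8, rhs=9; c'=1/4, d'=9/8
back: M1=9/8
M: M0=0, M1=9/8, M2=0
seg 0: a=-2, c=M0/2=0, d=(M1−M0)/(6·2)=3/32, b=Δ0−h0·(2M0+M1)/6=5/8
seg 1: a=0, c=M1/2=9/16, d=(M2−M1)/(6·2)=-3/32, b=Δ1−h1·(2M1+M2)/6=7/4
t_q=1 → seg 0, τ=1; S=-2+5/8·τ+0·τ²+3/32·τ³=-41/32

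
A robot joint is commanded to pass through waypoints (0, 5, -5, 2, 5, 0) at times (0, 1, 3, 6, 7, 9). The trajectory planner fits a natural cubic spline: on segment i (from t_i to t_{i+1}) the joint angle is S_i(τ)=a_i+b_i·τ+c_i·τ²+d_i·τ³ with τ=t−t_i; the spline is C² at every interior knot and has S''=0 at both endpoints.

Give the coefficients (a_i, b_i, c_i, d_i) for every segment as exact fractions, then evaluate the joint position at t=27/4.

  seg 0: a=0 b=48997/6924 c=0 d=-14377/6924
  seg 1: a=5 b=2933/3462 c=-14377/2308 d=2861/1731
  seg 2: a=-5 b=-14665/3462 c=8511/2308 d=-3457/6924
  seg 3: a=2 b=30529/6924 c=-465/577 d=-4177/6924
  seg 4: a=5 b=3419/3462 c=-6037/2308 d=6037/13848
S(27/4) = 679335/147712

Δ: Δ0=5, Δ1=-5, Δ2=7/3, Δ3=3, Δ4=-5/2
row 1: diag=6, rhs=-60; c'=1/3, d'=-10
row 2: denom=10−2·1/3=28/3; d'=(44−2·-10)/(28/3)=48/7
row 3: denom=8−3·9/28=197/28; d'=(4−3·48/7)/(197/28)=-464/197
row 4: denom=6−1·28/197=1154/197; d'=(-33−1·-464/197)/(1154/197)=-6037/1154
back: M4=-6037/1154
back: M3=-464/197−28/197·-6037/1154=-930/577
back: M2=48/7−9/28·-930/577=8511/1154
back: M1=-10−1/3·8511/1154=-14377/1154
M: M0=0, M1=-14377/1154, M2=8511/1154, M3=-930/577, M4=-6037/1154, M5=0
seg 0: a=0, c=M0/2=0, d=(M1−M0)/(6·1)=-14377/6924, b=Δ0−h0·(2M0+M1)/6=48997/6924
seg 1: a=5, c=M1/2=-14377/2308, d=(M2−M1)/(6·2)=2861/1731, b=Δ1−h1·(2M1+M2)/6=2933/3462
seg 2: a=-5, c=M2/2=8511/2308, d=(M3−M2)/(6·3)=-3457/6924, b=Δ2−h2·(2M2+M3)/6=-14665/3462
seg 3: a=2, c=M3/2=-465/577, d=(M4−M3)/(6·1)=-4177/6924, b=Δ3−h3·(2M3+M4)/6=30529/6924
seg 4: a=5, c=M4/2=-6037/2308, d=(M5−M4)/(6·2)=6037/13848, b=Δ4−h4·(2M4+M5)/6=3419/3462
t_q=27/4 → seg 3, τ=3/4; S=2+30529/6924·τ+-465/577·τ²+-4177/6924·τ³=679335/147712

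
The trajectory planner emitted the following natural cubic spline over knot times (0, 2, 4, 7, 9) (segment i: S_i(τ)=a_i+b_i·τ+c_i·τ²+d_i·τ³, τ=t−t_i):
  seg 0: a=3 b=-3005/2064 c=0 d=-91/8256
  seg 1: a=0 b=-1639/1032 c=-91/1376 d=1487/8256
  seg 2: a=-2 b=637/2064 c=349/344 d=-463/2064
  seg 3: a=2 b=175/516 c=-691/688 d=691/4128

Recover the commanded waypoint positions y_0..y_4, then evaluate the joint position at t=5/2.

y_0=3 y_1=0 y_2=-2 y_3=2 y_4=0
S(5/2) = -17351/22016

y_0 = S_0(0) = a_0 = 3
y_1 = S_1(0) = a_1 = 0
y_2 = S_2(0) = a_2 = -2
y_3 = S_3(0) = a_3 = 2
y_4 = S_3(2) = 0
t_q=5/2 is in segment 1 (τ=1/2); S_1(τ)=-17351/22016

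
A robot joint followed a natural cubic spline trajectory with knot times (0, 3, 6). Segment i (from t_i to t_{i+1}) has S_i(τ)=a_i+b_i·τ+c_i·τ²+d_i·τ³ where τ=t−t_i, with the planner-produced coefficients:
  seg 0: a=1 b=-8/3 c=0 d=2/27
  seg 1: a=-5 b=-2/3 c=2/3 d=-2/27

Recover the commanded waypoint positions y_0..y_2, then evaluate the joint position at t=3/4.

y_0 = S_0(0) = a_0 = 1
y_1 = S_1(0) = a_1 = -5
y_2 = S_1(3) = -3
t_q=3/4 is in segment 0 (τ=3/4); S_0(τ)=-31/32

y_0=1 y_1=-5 y_2=-3
S(3/4) = -31/32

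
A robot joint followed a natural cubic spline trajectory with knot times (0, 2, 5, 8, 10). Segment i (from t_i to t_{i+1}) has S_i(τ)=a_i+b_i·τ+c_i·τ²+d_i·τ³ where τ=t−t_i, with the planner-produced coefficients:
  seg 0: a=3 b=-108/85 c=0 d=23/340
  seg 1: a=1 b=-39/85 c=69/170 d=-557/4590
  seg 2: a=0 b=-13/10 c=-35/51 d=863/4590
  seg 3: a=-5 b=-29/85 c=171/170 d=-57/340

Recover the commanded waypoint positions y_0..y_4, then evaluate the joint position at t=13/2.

y_0 = S_0(0) = a_0 = 3
y_1 = S_1(0) = a_1 = 1
y_2 = S_2(0) = a_2 = 0
y_3 = S_3(0) = a_3 = -5
y_4 = S_3(2) = -3
t_q=13/2 is in segment 2 (τ=3/2); S_2(τ)=-3889/1360

y_0=3 y_1=1 y_2=0 y_3=-5 y_4=-3
S(13/2) = -3889/1360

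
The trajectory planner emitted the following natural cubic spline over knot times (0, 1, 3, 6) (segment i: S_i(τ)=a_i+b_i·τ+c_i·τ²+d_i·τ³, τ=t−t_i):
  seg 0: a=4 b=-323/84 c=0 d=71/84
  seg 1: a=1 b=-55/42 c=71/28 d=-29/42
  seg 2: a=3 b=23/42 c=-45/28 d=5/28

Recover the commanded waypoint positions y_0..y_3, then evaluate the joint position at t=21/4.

y_0 = S_0(0) = a_0 = 4
y_1 = S_1(0) = a_1 = 1
y_2 = S_2(0) = a_2 = 3
y_3 = S_2(3) = -5
t_q=21/4 is in segment 2 (τ=9/4); S_2(τ)=-3351/1792

y_0=4 y_1=1 y_2=3 y_3=-5
S(21/4) = -3351/1792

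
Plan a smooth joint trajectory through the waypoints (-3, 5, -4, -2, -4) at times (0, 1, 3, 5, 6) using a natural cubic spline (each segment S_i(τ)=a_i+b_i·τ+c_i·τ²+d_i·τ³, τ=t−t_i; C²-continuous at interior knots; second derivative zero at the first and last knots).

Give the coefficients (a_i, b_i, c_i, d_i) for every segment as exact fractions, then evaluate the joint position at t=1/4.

  seg 0: a=-3 b=637/60 c=0 d=-157/60
  seg 1: a=5 b=83/30 c=-157/20 d=253/120
  seg 2: a=-4 b=-10/3 c=24/5 d=-79/60
  seg 3: a=-2 b=1/15 c=-31/10 d=31/30
S(1/4) = -99/256

Δ: Δ0=8, Δ1=-9/2, Δ2=1, Δ3=-2
row 1: diag=6, rhs=-75; c'=1/3, d'=-25/2
row 2: denom=8−2·1/3=22/3; d'=(33−2·-25/2)/(22/3)=87/11
row 3: denom=6−2·3/11=60/11; d'=(-18−2·87/11)/(60/11)=-31/5
back: M3=-31/5
back: M2=87/11−3/11·-31/5=48/5
back: M1=-25/2−1/3·48/5=-157/10
M: M0=0, M1=-157/10, M2=48/5, M3=-31/5, M4=0
seg 0: a=-3, c=M0/2=0, d=(M1−M0)/(6·1)=-157/60, b=Δ0−h0·(2M0+M1)/6=637/60
seg 1: a=5, c=M1/2=-157/20, d=(M2−M1)/(6·2)=253/120, b=Δ1−h1·(2M1+M2)/6=83/30
seg 2: a=-4, c=M2/2=24/5, d=(M3−M2)/(6·2)=-79/60, b=Δ2−h2·(2M2+M3)/6=-10/3
seg 3: a=-2, c=M3/2=-31/10, d=(M4−M3)/(6·1)=31/30, b=Δ3−h3·(2M3+M4)/6=1/15
t_q=1/4 → seg 0, τ=1/4; S=-3+637/60·τ+0·τ²+-157/60·τ³=-99/256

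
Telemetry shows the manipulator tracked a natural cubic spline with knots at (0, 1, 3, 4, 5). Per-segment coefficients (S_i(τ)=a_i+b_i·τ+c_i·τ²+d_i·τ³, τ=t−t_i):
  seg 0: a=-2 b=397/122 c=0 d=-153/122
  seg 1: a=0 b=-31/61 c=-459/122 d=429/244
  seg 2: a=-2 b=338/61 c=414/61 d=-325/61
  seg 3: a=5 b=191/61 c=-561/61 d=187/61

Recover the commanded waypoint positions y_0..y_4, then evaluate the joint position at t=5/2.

y_0 = S_0(0) = a_0 = -2
y_1 = S_1(0) = a_1 = 0
y_2 = S_2(0) = a_2 = -2
y_3 = S_3(0) = a_3 = 5
y_4 = S_3(1) = 2
t_q=5/2 is in segment 1 (τ=3/2); S_1(τ)=-6429/1952

y_0=-2 y_1=0 y_2=-2 y_3=5 y_4=2
S(5/2) = -6429/1952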